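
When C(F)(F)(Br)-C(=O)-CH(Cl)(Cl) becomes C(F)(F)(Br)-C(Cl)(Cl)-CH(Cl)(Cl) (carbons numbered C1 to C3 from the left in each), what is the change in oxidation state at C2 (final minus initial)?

Before: C2 has 2 bonds to C, 2 bonds to O → oxidation state +2.
After: C2 has 2 bonds to C, 2 bonds to Cl → oxidation state +2.
Δ = +2 − (+2) = 0, so no net redox change at C2.

0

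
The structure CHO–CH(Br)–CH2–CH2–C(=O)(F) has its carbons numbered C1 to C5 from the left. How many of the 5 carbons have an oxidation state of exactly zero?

1

Tallying each carbon's bonds:
C1: 1C, 1H, 2O → 0 − 1 + 2 = +1
C2: 2C, 1H, 1Br → 0 − 1 + 1 = 0
C3: 2C, 2H → 0 − 2 = -2
C4: 2C, 2H → 0 − 2 = -2
C5: 1C, 2O, 1F → 0 + 2 + 1 = +3
1 carbon (C2) meets the condition.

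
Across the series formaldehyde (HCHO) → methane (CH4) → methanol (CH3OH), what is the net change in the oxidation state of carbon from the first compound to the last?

-2

Carbon oxidation states along the series — formaldehyde: 0, methane: -4, methanol: -2.
Net change = -2 − (0) = -2.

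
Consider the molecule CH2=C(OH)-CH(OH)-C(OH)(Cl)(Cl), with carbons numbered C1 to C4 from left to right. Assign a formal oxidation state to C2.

+1

Bonds to more-electronegative neighbours contribute +1 each, bonds to H or metals contribute −1 each, and C–C bonds contribute 0.
C2 has a double bond to C (2×0 = 0), one bond to C (0), one bond to O (+1).
Oxidation state = 0 + 0 + 1 = +1.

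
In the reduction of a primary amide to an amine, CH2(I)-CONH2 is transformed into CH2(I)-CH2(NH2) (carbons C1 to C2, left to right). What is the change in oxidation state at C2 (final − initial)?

Before: C2 has 1 bond to C, 2 bonds to O, 1 bond to N → oxidation state +3.
After: C2 has 1 bond to C, 2 bonds to H, 1 bond to N → oxidation state -1.
Δ = -1 − (+3) = -4, so this is a reduction at C2.

-4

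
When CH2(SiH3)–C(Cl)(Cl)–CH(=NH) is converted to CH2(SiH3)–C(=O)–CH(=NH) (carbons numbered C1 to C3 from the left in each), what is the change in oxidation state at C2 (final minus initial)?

Before: C2 has 2 bonds to C, 2 bonds to Cl → oxidation state +2.
After: C2 has 2 bonds to C, 2 bonds to O → oxidation state +2.
Δ = +2 − (+2) = 0, so no net redox change at C2.

0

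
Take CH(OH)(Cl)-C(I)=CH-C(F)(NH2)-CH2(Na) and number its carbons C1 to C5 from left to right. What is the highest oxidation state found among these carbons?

Tallying each carbon's bonds:
C1: 1C, 1H, 1O, 1Cl → 0 − 1 + 1 + 1 = +1
C2: 3C, 1I → 0 + 1 = +1
C3: 3C, 1H → 0 − 1 = -1
C4: 2C, 1N, 1F → 0 + 1 + 1 = +2
C5: 1C, 2H, 1Na → 0 − 2 − 1 = -3
The highest value is +2.

+2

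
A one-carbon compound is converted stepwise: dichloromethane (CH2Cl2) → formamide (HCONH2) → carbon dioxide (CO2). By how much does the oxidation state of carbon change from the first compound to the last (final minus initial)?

+4

Carbon oxidation states along the series — dichloromethane: 0, formamide: +2, carbon dioxide: +4.
Net change = +4 − (0) = +4.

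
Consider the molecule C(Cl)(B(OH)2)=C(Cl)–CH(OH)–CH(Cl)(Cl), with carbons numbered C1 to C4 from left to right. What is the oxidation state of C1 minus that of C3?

C1: 2C, 1Cl, 1B → 0 + 1 − 1 = 0
C3: 2C, 1H, 1O → 0 − 1 + 1 = 0
Difference: 0 − (0) = 0.

0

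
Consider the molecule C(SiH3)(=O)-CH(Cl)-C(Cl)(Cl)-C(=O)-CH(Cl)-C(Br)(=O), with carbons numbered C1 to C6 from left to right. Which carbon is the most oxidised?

C6

Count +1 for every bond to an atom more electronegative than carbon and −1 for every bond to one less electronegative; C–C bonds are 0. Tallying each carbon:
C1: 1C, 2O, 1Si → 0 + 2 − 1 = +1
C2: 2C, 1H, 1Cl → 0 − 1 + 1 = 0
C3: 2C, 2Cl → 0 + 2 = +2
C4: 2C, 2O → 0 + 2 = +2
C5: 2C, 1H, 1Cl → 0 − 1 + 1 = 0
C6: 1C, 2O, 1Br → 0 + 2 + 1 = +3
The most oxidised carbon is C6 at +3.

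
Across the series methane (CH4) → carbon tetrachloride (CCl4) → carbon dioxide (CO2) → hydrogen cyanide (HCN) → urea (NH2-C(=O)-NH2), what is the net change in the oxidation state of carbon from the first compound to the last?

+8

Carbon oxidation states along the series — methane: -4, carbon tetrachloride: +4, carbon dioxide: +4, hydrogen cyanide: +2, urea: +4.
Net change = +4 − (-4) = +8.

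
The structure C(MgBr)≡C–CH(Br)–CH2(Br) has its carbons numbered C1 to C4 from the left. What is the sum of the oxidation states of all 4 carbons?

Bonds to more-electronegative neighbours contribute +1 each, bonds to H or metals contribute −1 each, and C–C bonds contribute 0. Tallying each carbon:
C1: 3C, 1Mg → 0 − 1 = -1
C2: 4C → 0 = 0
C3: 2C, 1H, 1Br → 0 − 1 + 1 = 0
C4: 1C, 2H, 1Br → 0 − 2 + 1 = -1
Sum = -1 + 0 + 0 − 1 = -2.

-2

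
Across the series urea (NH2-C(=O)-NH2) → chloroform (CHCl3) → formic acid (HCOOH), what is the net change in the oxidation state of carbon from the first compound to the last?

Carbon oxidation states along the series — urea: +4, chloroform: +2, formic acid: +2.
Net change = +2 − (+4) = -2.

-2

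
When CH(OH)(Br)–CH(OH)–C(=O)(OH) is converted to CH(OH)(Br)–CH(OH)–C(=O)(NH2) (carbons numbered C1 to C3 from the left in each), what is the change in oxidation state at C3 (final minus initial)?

Before: C3 has 1 bond to C, 3 bonds to O → oxidation state +3.
After: C3 has 1 bond to C, 2 bonds to O, 1 bond to N → oxidation state +3.
Δ = +3 − (+3) = 0, so no net redox change at C3.

0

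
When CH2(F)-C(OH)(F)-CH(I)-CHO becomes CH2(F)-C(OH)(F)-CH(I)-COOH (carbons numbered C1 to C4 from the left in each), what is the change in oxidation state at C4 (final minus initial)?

+2

Before: C4 has 1 bond to C, 1 bond to H, 2 bonds to O → oxidation state +1.
After: C4 has 1 bond to C, 3 bonds to O → oxidation state +3.
Δ = +3 − (+1) = +2, so this is an oxidation at C4.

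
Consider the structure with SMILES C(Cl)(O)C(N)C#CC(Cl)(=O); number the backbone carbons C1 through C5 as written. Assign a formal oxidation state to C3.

Bonds to more-electronegative neighbours contribute +1 each, bonds to H or metals contribute −1 each, and C–C bonds contribute 0.
C3 has one bond to C (0), a triple bond to C (3×0 = 0).
Oxidation state = 0 + 0 = 0.

0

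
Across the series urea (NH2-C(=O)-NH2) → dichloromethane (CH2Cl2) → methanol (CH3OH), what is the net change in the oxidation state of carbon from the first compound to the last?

Carbon oxidation states along the series — urea: +4, dichloromethane: 0, methanol: -2.
Net change = -2 − (+4) = -6.

-6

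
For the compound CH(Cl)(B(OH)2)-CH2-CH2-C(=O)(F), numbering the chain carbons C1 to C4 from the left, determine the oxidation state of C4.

Bonds to more-electronegative neighbours contribute +1 each, bonds to H or metals contribute −1 each, and C–C bonds contribute 0.
C4 has one bond to C (0), a double bond to O (2×+1 = +2), one bond to F (+1).
Oxidation state = 0 + 2 + 1 = +3.

+3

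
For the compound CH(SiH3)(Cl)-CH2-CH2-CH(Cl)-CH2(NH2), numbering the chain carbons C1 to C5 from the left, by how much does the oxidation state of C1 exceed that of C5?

0

C1: 1C, 1H, 1Cl, 1Si → 0 − 1 + 1 − 1 = -1
C5: 1C, 2H, 1N → 0 − 2 + 1 = -1
Difference: -1 − (-1) = 0.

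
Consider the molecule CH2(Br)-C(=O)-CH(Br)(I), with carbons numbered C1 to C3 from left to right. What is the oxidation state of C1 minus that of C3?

-2

C1: 1C, 2H, 1Br → 0 − 2 + 1 = -1
C3: 1C, 1H, 1Br, 1I → 0 − 1 + 1 + 1 = +1
Difference: -1 − (+1) = -2.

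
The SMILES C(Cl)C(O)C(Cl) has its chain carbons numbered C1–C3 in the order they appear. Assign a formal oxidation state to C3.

-1

C3 has one bond to C (0), one bond to H (-1), one bond to H (-1), one bond to Cl (+1).
Oxidation state = 0 − 1 − 1 + 1 = -1.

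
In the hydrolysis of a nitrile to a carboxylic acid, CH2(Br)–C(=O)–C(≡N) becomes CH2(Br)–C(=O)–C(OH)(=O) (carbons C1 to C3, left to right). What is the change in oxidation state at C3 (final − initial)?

Before: C3 has 1 bond to C, 3 bonds to N → oxidation state +3.
After: C3 has 1 bond to C, 3 bonds to O → oxidation state +3.
Δ = +3 − (+3) = 0, so no net redox change at C3.

0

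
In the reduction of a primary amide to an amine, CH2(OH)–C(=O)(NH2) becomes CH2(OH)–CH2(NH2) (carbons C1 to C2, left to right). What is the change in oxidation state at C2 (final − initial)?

-4

Before: C2 has 1 bond to C, 2 bonds to O, 1 bond to N → oxidation state +3.
After: C2 has 1 bond to C, 2 bonds to H, 1 bond to N → oxidation state -1.
Δ = -1 − (+3) = -4, so this is a reduction at C2.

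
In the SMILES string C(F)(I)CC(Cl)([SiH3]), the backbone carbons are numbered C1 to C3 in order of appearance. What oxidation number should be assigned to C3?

-1

Each bond to a more electronegative atom (O, N, halogen) counts +1, each bond to a less electronegative atom (H, metal, B, Si) counts −1, and each C–C bond counts 0.
C3 has one bond to C (0), one bond to Cl (+1), one bond to H (-1), one bond to Si (-1).
Oxidation state = 0 + 1 − 1 − 1 = -1.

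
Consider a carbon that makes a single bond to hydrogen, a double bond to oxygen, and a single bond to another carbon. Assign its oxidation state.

+1

Bonds to more-electronegative neighbours contribute +1 each, bonds to H or metals contribute −1 each, and C–C bonds contribute 0.
The carbon has one bond to C (0), a double bond to O (2×+1 = +2), one bond to H (-1).
Oxidation state = 0 + 2 − 1 = +1.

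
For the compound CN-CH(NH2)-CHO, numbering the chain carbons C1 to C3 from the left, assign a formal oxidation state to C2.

Count +1 for every bond to an atom more electronegative than carbon and −1 for every bond to one less electronegative; C–C bonds are 0.
C2 has one bond to C (0), one bond to C (0), one bond to N (+1), one bond to H (-1).
Oxidation state = 0 + 0 + 1 − 1 = 0.

0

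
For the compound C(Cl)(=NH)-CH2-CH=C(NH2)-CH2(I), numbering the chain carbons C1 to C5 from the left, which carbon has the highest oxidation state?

C1

Each bond to a more electronegative atom (O, N, halogen) counts +1, each bond to a less electronegative atom (H, metal, B, Si) counts −1, and each C–C bond counts 0. Tallying each carbon:
C1: 1C, 2N, 1Cl → 0 + 2 + 1 = +3
C2: 2C, 2H → 0 − 2 = -2
C3: 3C, 1H → 0 − 1 = -1
C4: 3C, 1N → 0 + 1 = +1
C5: 1C, 2H, 1I → 0 − 2 + 1 = -1
The most oxidised carbon is C1 at +3.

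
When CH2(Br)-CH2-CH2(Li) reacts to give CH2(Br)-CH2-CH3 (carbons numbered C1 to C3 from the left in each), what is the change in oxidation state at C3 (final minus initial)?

Before: C3 has 1 bond to C, 2 bonds to H, 1 bond to Li → oxidation state -3.
After: C3 has 1 bond to C, 3 bonds to H → oxidation state -3.
Δ = -3 − (-3) = 0, so no net redox change at C3.

0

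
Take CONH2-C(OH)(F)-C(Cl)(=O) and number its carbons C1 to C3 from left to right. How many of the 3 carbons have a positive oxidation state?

Count +1 for every bond to an atom more electronegative than carbon and −1 for every bond to one less electronegative; C–C bonds are 0. Tallying each carbon:
C1: 1C, 2O, 1N → 0 + 2 + 1 = +3
C2: 2C, 1O, 1F → 0 + 1 + 1 = +2
C3: 1C, 2O, 1Cl → 0 + 2 + 1 = +3
3 carbons (C1, C2, C3) meet the condition.

3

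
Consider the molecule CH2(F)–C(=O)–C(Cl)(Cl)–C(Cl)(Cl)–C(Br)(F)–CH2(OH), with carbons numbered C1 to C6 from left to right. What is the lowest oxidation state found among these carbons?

Tallying each carbon's bonds:
C1: 1C, 2H, 1F → 0 − 2 + 1 = -1
C2: 2C, 2O → 0 + 2 = +2
C3: 2C, 2Cl → 0 + 2 = +2
C4: 2C, 2Cl → 0 + 2 = +2
C5: 2C, 1F, 1Br → 0 + 1 + 1 = +2
C6: 1C, 2H, 1O → 0 − 2 + 1 = -1
The lowest value is -1.

-1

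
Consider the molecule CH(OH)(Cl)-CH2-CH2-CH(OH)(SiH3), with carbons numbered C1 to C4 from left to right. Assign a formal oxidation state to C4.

C4 has one bond to C (0), one bond to O (+1), one bond to H (-1), one bond to Si (-1).
Oxidation state = 0 + 1 − 1 − 1 = -1.

-1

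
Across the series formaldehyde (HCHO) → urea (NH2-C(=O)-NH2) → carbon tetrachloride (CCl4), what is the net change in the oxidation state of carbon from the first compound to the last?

+4

Carbon oxidation states along the series — formaldehyde: 0, urea: +4, carbon tetrachloride: +4.
Net change = +4 − (0) = +4.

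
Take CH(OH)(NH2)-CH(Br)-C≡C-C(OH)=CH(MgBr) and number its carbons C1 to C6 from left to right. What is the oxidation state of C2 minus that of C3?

0

C2: 2C, 1H, 1Br → 0 − 1 + 1 = 0
C3: 4C → 0 = 0
Difference: 0 − (0) = 0.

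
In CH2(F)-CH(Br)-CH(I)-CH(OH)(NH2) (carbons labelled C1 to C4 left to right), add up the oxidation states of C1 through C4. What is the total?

0

Tallying each carbon's bonds:
C1: 1C, 2H, 1F → 0 − 2 + 1 = -1
C2: 2C, 1H, 1Br → 0 − 1 + 1 = 0
C3: 2C, 1H, 1I → 0 − 1 + 1 = 0
C4: 1C, 1H, 1O, 1N → 0 − 1 + 1 + 1 = +1
Sum = -1 + 0 + 0 + 1 = 0.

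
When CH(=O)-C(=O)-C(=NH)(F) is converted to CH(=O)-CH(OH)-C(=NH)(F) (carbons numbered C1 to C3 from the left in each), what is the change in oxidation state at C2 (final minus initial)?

Before: C2 has 2 bonds to C, 2 bonds to O → oxidation state +2.
After: C2 has 2 bonds to C, 1 bond to H, 1 bond to O → oxidation state 0.
Δ = 0 − (+2) = -2, so this is a reduction at C2.

-2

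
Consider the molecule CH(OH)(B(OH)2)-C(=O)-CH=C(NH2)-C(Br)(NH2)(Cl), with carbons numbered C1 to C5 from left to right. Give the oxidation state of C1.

C1 has one bond to C (0), one bond to O (+1), one bond to B (-1), one bond to H (-1).
Oxidation state = 0 + 1 − 1 − 1 = -1.

-1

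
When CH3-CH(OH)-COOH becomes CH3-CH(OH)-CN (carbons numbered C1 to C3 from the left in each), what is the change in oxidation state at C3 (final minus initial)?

0

Before: C3 has 1 bond to C, 3 bonds to O → oxidation state +3.
After: C3 has 1 bond to C, 3 bonds to N → oxidation state +3.
Δ = +3 − (+3) = 0, so no net redox change at C3.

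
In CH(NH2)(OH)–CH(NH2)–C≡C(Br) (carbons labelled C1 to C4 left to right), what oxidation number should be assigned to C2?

0

C2 has one bond to C (0), one bond to C (0), one bond to H (-1), one bond to N (+1).
Oxidation state = 0 + 0 − 1 + 1 = 0.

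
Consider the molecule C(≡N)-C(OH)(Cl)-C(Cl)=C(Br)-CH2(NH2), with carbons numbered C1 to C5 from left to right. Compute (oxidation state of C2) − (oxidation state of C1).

-1

C2: 2C, 1O, 1Cl → 0 + 1 + 1 = +2
C1: 1C, 3N → 0 + 3 = +3
Difference: +2 − (+3) = -1.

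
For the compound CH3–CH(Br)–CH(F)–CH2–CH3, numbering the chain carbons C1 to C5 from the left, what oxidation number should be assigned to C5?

-3

Count +1 for every bond to an atom more electronegative than carbon and −1 for every bond to one less electronegative; C–C bonds are 0.
C5 has one bond to C (0), one bond to H (-1), one bond to H (-1), one bond to H (-1).
Oxidation state = 0 − 1 − 1 − 1 = -3.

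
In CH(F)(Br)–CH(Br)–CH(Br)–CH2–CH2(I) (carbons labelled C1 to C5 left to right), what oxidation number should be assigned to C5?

Each bond to a more electronegative atom (O, N, halogen) counts +1, each bond to a less electronegative atom (H, metal, B, Si) counts −1, and each C–C bond counts 0.
C5 has one bond to C (0), one bond to H (-1), one bond to I (+1), one bond to H (-1).
Oxidation state = 0 − 1 + 1 − 1 = -1.

-1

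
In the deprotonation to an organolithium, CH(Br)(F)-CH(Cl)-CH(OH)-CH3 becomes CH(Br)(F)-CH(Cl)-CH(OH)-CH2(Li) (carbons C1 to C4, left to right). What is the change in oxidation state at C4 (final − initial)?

Before: C4 has 1 bond to C, 3 bonds to H → oxidation state -3.
After: C4 has 1 bond to C, 2 bonds to H, 1 bond to Li → oxidation state -3.
Δ = -3 − (-3) = 0, so no net redox change at C4.

0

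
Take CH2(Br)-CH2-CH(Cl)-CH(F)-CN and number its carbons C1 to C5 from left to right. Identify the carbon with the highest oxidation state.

C5

Count +1 for every bond to an atom more electronegative than carbon and −1 for every bond to one less electronegative; C–C bonds are 0. Tallying each carbon:
C1: 1C, 2H, 1Br → 0 − 2 + 1 = -1
C2: 2C, 2H → 0 − 2 = -2
C3: 2C, 1H, 1Cl → 0 − 1 + 1 = 0
C4: 2C, 1H, 1F → 0 − 1 + 1 = 0
C5: 1C, 3N → 0 + 3 = +3
The most oxidised carbon is C5 at +3.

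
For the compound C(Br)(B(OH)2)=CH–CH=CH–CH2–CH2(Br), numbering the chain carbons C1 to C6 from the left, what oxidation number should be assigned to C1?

0

Assign +1 per bond to O/N/halogen, −1 per bond to H or an electropositive element, and 0 per bond to carbon.
C1 has a double bond to C (2×0 = 0), one bond to Br (+1), one bond to B (-1).
Oxidation state = 0 + 1 − 1 = 0.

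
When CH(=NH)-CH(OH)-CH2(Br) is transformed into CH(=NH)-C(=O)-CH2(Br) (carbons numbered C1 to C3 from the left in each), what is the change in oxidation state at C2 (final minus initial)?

Before: C2 has 2 bonds to C, 1 bond to H, 1 bond to O → oxidation state 0.
After: C2 has 2 bonds to C, 2 bonds to O → oxidation state +2.
Δ = +2 − (0) = +2, so this is an oxidation at C2.

+2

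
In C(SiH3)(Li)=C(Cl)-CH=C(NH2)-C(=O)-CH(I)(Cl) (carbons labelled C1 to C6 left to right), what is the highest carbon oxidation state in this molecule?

Each bond to a more electronegative atom (O, N, halogen) counts +1, each bond to a less electronegative atom (H, metal, B, Si) counts −1, and each C–C bond counts 0. Tallying each carbon:
C1: 2C, 1Li, 1Si → 0 − 1 − 1 = -2
C2: 3C, 1Cl → 0 + 1 = +1
C3: 3C, 1H → 0 − 1 = -1
C4: 3C, 1N → 0 + 1 = +1
C5: 2C, 2O → 0 + 2 = +2
C6: 1C, 1H, 1Cl, 1I → 0 − 1 + 1 + 1 = +1
The highest value is +2.

+2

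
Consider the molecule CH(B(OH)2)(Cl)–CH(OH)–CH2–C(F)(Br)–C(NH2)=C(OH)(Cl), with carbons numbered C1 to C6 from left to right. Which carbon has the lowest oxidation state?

Count +1 for every bond to an atom more electronegative than carbon and −1 for every bond to one less electronegative; C–C bonds are 0. Tallying each carbon:
C1: 1C, 1H, 1Cl, 1B → 0 − 1 + 1 − 1 = -1
C2: 2C, 1H, 1O → 0 − 1 + 1 = 0
C3: 2C, 2H → 0 − 2 = -2
C4: 2C, 1F, 1Br → 0 + 1 + 1 = +2
C5: 3C, 1N → 0 + 1 = +1
C6: 2C, 1O, 1Cl → 0 + 1 + 1 = +2
The most reduced carbon is C3 at -2.

C3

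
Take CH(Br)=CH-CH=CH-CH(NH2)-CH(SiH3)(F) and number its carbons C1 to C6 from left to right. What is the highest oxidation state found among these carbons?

Tallying each carbon's bonds:
C1: 2C, 1H, 1Br → 0 − 1 + 1 = 0
C2: 3C, 1H → 0 − 1 = -1
C3: 3C, 1H → 0 − 1 = -1
C4: 3C, 1H → 0 − 1 = -1
C5: 2C, 1H, 1N → 0 − 1 + 1 = 0
C6: 1C, 1H, 1F, 1Si → 0 − 1 + 1 − 1 = -1
The highest value is 0.

0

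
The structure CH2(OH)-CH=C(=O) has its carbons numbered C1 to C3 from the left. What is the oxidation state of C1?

-1

Each bond to a more electronegative atom (O, N, halogen) counts +1, each bond to a less electronegative atom (H, metal, B, Si) counts −1, and each C–C bond counts 0.
C1 has one bond to C (0), one bond to H (-1), one bond to H (-1), one bond to O (+1).
Oxidation state = 0 − 1 − 1 + 1 = -1.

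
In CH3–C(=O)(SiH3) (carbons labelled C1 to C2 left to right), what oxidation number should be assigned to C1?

-3

Assign +1 per bond to O/N/halogen, −1 per bond to H or an electropositive element, and 0 per bond to carbon.
C1 has one bond to C (0), one bond to H (-1), one bond to H (-1), one bond to H (-1).
Oxidation state = 0 − 1 − 1 − 1 = -3.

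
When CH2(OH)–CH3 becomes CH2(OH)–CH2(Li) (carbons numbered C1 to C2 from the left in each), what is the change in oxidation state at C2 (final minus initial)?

0

Before: C2 has 1 bond to C, 3 bonds to H → oxidation state -3.
After: C2 has 1 bond to C, 2 bonds to H, 1 bond to Li → oxidation state -3.
Δ = -3 − (-3) = 0, so no net redox change at C2.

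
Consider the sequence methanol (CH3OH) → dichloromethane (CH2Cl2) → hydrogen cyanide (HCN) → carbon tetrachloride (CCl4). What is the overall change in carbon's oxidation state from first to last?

+6

Carbon oxidation states along the series — methanol: -2, dichloromethane: 0, hydrogen cyanide: +2, carbon tetrachloride: +4.
Net change = +4 − (-2) = +6.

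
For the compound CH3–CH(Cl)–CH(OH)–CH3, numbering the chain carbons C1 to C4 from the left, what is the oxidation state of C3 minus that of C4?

+3

C3: 2C, 1H, 1O → 0 − 1 + 1 = 0
C4: 1C, 3H → 0 − 3 = -3
Difference: 0 − (-3) = +3.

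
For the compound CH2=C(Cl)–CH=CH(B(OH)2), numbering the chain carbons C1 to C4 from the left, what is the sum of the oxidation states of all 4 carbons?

Count +1 for every bond to an atom more electronegative than carbon and −1 for every bond to one less electronegative; C–C bonds are 0. Tallying each carbon:
C1: 2C, 2H → 0 − 2 = -2
C2: 3C, 1Cl → 0 + 1 = +1
C3: 3C, 1H → 0 − 1 = -1
C4: 2C, 1H, 1B → 0 − 1 − 1 = -2
Sum = -2 + 1 − 1 − 2 = -4.

-4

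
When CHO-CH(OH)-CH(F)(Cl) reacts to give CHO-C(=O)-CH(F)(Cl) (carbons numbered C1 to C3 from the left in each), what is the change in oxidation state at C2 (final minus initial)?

+2

Before: C2 has 2 bonds to C, 1 bond to H, 1 bond to O → oxidation state 0.
After: C2 has 2 bonds to C, 2 bonds to O → oxidation state +2.
Δ = +2 − (0) = +2, so this is an oxidation at C2.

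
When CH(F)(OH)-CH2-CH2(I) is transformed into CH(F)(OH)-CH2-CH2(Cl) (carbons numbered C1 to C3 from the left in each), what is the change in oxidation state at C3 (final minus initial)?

0

Before: C3 has 1 bond to C, 2 bonds to H, 1 bond to I → oxidation state -1.
After: C3 has 1 bond to C, 2 bonds to H, 1 bond to Cl → oxidation state -1.
Δ = -1 − (-1) = 0, so no net redox change at C3.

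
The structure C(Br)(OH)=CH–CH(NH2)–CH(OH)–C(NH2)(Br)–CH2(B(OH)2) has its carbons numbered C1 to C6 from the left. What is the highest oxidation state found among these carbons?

Tallying each carbon's bonds:
C1: 2C, 1O, 1Br → 0 + 1 + 1 = +2
C2: 3C, 1H → 0 − 1 = -1
C3: 2C, 1H, 1N → 0 − 1 + 1 = 0
C4: 2C, 1H, 1O → 0 − 1 + 1 = 0
C5: 2C, 1N, 1Br → 0 + 1 + 1 = +2
C6: 1C, 2H, 1B → 0 − 2 − 1 = -3
The highest value is +2.

+2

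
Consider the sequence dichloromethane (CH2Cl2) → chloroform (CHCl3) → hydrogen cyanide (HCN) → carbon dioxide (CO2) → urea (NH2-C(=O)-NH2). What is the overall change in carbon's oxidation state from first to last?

Carbon oxidation states along the series — dichloromethane: 0, chloroform: +2, hydrogen cyanide: +2, carbon dioxide: +4, urea: +4.
Net change = +4 − (0) = +4.

+4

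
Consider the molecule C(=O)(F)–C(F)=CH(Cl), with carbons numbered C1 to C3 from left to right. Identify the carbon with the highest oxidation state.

C1

Each bond to a more electronegative atom (O, N, halogen) counts +1, each bond to a less electronegative atom (H, metal, B, Si) counts −1, and each C–C bond counts 0. Tallying each carbon:
C1: 1C, 2O, 1F → 0 + 2 + 1 = +3
C2: 3C, 1F → 0 + 1 = +1
C3: 2C, 1H, 1Cl → 0 − 1 + 1 = 0
The most oxidised carbon is C1 at +3.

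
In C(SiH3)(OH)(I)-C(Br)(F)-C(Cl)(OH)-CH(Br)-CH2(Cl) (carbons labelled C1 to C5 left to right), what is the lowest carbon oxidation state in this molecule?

Each bond to a more electronegative atom (O, N, halogen) counts +1, each bond to a less electronegative atom (H, metal, B, Si) counts −1, and each C–C bond counts 0. Tallying each carbon:
C1: 1C, 1O, 1I, 1Si → 0 + 1 + 1 − 1 = +1
C2: 2C, 1F, 1Br → 0 + 1 + 1 = +2
C3: 2C, 1O, 1Cl → 0 + 1 + 1 = +2
C4: 2C, 1H, 1Br → 0 − 1 + 1 = 0
C5: 1C, 2H, 1Cl → 0 − 2 + 1 = -1
The lowest value is -1.

-1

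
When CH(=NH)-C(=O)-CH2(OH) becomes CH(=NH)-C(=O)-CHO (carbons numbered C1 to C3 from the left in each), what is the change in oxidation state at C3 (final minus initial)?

Before: C3 has 1 bond to C, 2 bonds to H, 1 bond to O → oxidation state -1.
After: C3 has 1 bond to C, 1 bond to H, 2 bonds to O → oxidation state +1.
Δ = +1 − (-1) = +2, so this is an oxidation at C3.

+2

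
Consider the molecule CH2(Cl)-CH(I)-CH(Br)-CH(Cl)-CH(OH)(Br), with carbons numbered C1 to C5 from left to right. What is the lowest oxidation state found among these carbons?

Tallying each carbon's bonds:
C1: 1C, 2H, 1Cl → 0 − 2 + 1 = -1
C2: 2C, 1H, 1I → 0 − 1 + 1 = 0
C3: 2C, 1H, 1Br → 0 − 1 + 1 = 0
C4: 2C, 1H, 1Cl → 0 − 1 + 1 = 0
C5: 1C, 1H, 1O, 1Br → 0 − 1 + 1 + 1 = +1
The lowest value is -1.

-1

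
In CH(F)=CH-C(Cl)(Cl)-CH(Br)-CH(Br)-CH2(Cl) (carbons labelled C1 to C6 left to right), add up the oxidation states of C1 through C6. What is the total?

Each bond to a more electronegative atom (O, N, halogen) counts +1, each bond to a less electronegative atom (H, metal, B, Si) counts −1, and each C–C bond counts 0. Tallying each carbon:
C1: 2C, 1H, 1F → 0 − 1 + 1 = 0
C2: 3C, 1H → 0 − 1 = -1
C3: 2C, 2Cl → 0 + 2 = +2
C4: 2C, 1H, 1Br → 0 − 1 + 1 = 0
C5: 2C, 1H, 1Br → 0 − 1 + 1 = 0
C6: 1C, 2H, 1Cl → 0 − 2 + 1 = -1
Sum = 0 − 1 + 2 + 0 + 0 − 1 = 0.

0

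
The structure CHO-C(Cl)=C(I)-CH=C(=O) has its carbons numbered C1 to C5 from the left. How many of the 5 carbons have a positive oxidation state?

4

Bonds to more-electronegative neighbours contribute +1 each, bonds to H or metals contribute −1 each, and C–C bonds contribute 0. Tallying each carbon:
C1: 1C, 1H, 2O → 0 − 1 + 2 = +1
C2: 3C, 1Cl → 0 + 1 = +1
C3: 3C, 1I → 0 + 1 = +1
C4: 3C, 1H → 0 − 1 = -1
C5: 2C, 2O → 0 + 2 = +2
4 carbons (C1, C2, C3, C5) meet the condition.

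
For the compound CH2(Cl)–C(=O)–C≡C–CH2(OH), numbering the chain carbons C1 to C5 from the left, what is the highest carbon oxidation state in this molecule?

+2

Tallying each carbon's bonds:
C1: 1C, 2H, 1Cl → 0 − 2 + 1 = -1
C2: 2C, 2O → 0 + 2 = +2
C3: 4C → 0 = 0
C4: 4C → 0 = 0
C5: 1C, 2H, 1O → 0 − 2 + 1 = -1
The highest value is +2.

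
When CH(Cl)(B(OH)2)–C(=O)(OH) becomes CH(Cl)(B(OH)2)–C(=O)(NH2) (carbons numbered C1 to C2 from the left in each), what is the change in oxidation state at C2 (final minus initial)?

Before: C2 has 1 bond to C, 3 bonds to O → oxidation state +3.
After: C2 has 1 bond to C, 2 bonds to O, 1 bond to N → oxidation state +3.
Δ = +3 − (+3) = 0, so no net redox change at C2.

0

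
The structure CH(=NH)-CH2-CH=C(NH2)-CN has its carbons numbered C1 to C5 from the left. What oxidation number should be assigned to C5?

Assign +1 per bond to O/N/halogen, −1 per bond to H or an electropositive element, and 0 per bond to carbon.
C5 has one bond to C (0), a triple bond to N (3×+1 = +3).
Oxidation state = 0 + 3 = +3.

+3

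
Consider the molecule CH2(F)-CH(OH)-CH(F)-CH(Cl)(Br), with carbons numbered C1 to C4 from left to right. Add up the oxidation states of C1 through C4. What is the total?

0

Tallying each carbon's bonds:
C1: 1C, 2H, 1F → 0 − 2 + 1 = -1
C2: 2C, 1H, 1O → 0 − 1 + 1 = 0
C3: 2C, 1H, 1F → 0 − 1 + 1 = 0
C4: 1C, 1H, 1Cl, 1Br → 0 − 1 + 1 + 1 = +1
Sum = -1 + 0 + 0 + 1 = 0.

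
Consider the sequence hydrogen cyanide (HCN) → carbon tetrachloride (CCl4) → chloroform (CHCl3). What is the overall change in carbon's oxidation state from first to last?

0

Carbon oxidation states along the series — hydrogen cyanide: +2, carbon tetrachloride: +4, chloroform: +2.
Net change = +2 − (+2) = 0.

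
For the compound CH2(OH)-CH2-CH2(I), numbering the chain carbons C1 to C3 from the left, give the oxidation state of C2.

-2

C2 has one bond to C (0), one bond to C (0), one bond to H (-1), one bond to H (-1).
Oxidation state = 0 + 0 − 1 − 1 = -2.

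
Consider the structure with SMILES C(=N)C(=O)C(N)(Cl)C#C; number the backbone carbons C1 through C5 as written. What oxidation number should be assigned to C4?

0

Bonds to more-electronegative neighbours contribute +1 each, bonds to H or metals contribute −1 each, and C–C bonds contribute 0.
C4 has one bond to C (0), a triple bond to C (3×0 = 0).
Oxidation state = 0 + 0 = 0.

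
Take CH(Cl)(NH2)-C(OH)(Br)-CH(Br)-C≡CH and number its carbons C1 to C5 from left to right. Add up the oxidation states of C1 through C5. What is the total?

+2

Bonds to more-electronegative neighbours contribute +1 each, bonds to H or metals contribute −1 each, and C–C bonds contribute 0. Tallying each carbon:
C1: 1C, 1H, 1N, 1Cl → 0 − 1 + 1 + 1 = +1
C2: 2C, 1O, 1Br → 0 + 1 + 1 = +2
C3: 2C, 1H, 1Br → 0 − 1 + 1 = 0
C4: 4C → 0 = 0
C5: 3C, 1H → 0 − 1 = -1
Sum = +1 + 2 + 0 + 0 − 1 = +2.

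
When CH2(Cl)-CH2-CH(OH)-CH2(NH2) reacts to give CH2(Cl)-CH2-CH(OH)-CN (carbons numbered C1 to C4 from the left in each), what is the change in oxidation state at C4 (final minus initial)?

Before: C4 has 1 bond to C, 2 bonds to H, 1 bond to N → oxidation state -1.
After: C4 has 1 bond to C, 3 bonds to N → oxidation state +3.
Δ = +3 − (-1) = +4, so this is an oxidation at C4.

+4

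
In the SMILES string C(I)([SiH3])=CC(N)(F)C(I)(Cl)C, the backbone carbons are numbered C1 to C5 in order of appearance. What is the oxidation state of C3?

Count +1 for every bond to an atom more electronegative than carbon and −1 for every bond to one less electronegative; C–C bonds are 0.
C3 has one bond to C (0), one bond to C (0), one bond to N (+1), one bond to F (+1).
Oxidation state = 0 + 0 + 1 + 1 = +2.

+2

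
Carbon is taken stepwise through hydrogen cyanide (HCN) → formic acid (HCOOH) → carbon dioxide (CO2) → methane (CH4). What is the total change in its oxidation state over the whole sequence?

-6

Carbon oxidation states along the series — hydrogen cyanide: +2, formic acid: +2, carbon dioxide: +4, methane: -4.
Net change = -4 − (+2) = -6.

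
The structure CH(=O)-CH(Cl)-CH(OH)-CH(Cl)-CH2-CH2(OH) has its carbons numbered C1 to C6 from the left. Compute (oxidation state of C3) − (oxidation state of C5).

+2

C3: 2C, 1H, 1O → 0 − 1 + 1 = 0
C5: 2C, 2H → 0 − 2 = -2
Difference: 0 − (-2) = +2.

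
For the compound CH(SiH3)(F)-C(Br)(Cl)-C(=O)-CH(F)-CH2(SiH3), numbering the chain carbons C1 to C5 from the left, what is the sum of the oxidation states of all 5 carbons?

Count +1 for every bond to an atom more electronegative than carbon and −1 for every bond to one less electronegative; C–C bonds are 0. Tallying each carbon:
C1: 1C, 1H, 1F, 1Si → 0 − 1 + 1 − 1 = -1
C2: 2C, 1Cl, 1Br → 0 + 1 + 1 = +2
C3: 2C, 2O → 0 + 2 = +2
C4: 2C, 1H, 1F → 0 − 1 + 1 = 0
C5: 1C, 2H, 1Si → 0 − 2 − 1 = -3
Sum = -1 + 2 + 2 + 0 − 3 = 0.

0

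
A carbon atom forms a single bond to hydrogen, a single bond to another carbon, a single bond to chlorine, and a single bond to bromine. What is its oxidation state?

The carbon has one bond to C (0), one bond to Cl (+1), one bond to Br (+1), one bond to H (-1).
Oxidation state = 0 + 1 + 1 − 1 = +1.

+1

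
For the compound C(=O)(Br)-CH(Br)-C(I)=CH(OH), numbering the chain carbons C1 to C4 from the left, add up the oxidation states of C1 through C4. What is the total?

Tallying each carbon's bonds:
C1: 1C, 2O, 1Br → 0 + 2 + 1 = +3
C2: 2C, 1H, 1Br → 0 − 1 + 1 = 0
C3: 3C, 1I → 0 + 1 = +1
C4: 2C, 1H, 1O → 0 − 1 + 1 = 0
Sum = +3 + 0 + 1 + 0 = +4.

+4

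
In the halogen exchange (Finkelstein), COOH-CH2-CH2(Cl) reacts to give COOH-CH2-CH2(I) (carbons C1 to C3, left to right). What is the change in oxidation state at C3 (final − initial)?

Before: C3 has 1 bond to C, 2 bonds to H, 1 bond to Cl → oxidation state -1.
After: C3 has 1 bond to C, 2 bonds to H, 1 bond to I → oxidation state -1.
Δ = -1 − (-1) = 0, so no net redox change at C3.

0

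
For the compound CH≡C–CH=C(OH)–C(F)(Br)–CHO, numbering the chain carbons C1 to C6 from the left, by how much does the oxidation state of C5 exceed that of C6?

+1

C5: 2C, 1F, 1Br → 0 + 1 + 1 = +2
C6: 1C, 1H, 2O → 0 − 1 + 2 = +1
Difference: +2 − (+1) = +1.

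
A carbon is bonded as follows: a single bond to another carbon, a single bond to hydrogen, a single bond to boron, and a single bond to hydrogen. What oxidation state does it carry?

Assign +1 per bond to O/N/halogen, −1 per bond to H or an electropositive element, and 0 per bond to carbon.
The carbon has one bond to C (0), one bond to H (-1), one bond to B (-1), one bond to H (-1).
Oxidation state = 0 − 1 − 1 − 1 = -3.

-3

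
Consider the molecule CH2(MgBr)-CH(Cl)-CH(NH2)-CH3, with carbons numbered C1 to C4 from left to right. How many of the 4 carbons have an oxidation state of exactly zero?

Tallying each carbon's bonds:
C1: 1C, 2H, 1Mg → 0 − 2 − 1 = -3
C2: 2C, 1H, 1Cl → 0 − 1 + 1 = 0
C3: 2C, 1H, 1N → 0 − 1 + 1 = 0
C4: 1C, 3H → 0 − 3 = -3
2 carbons (C2, C3) meet the condition.

2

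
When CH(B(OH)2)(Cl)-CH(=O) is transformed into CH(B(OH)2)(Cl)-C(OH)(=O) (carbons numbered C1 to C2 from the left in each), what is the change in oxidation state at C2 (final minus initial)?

+2

Before: C2 has 1 bond to C, 1 bond to H, 2 bonds to O → oxidation state +1.
After: C2 has 1 bond to C, 3 bonds to O → oxidation state +3.
Δ = +3 − (+1) = +2, so this is an oxidation at C2.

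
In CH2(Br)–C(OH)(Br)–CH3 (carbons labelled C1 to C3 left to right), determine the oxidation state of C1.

-1

C1 has one bond to C (0), one bond to H (-1), one bond to Br (+1), one bond to H (-1).
Oxidation state = 0 − 1 + 1 − 1 = -1.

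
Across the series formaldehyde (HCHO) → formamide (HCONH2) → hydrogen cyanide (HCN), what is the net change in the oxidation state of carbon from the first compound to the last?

Carbon oxidation states along the series — formaldehyde: 0, formamide: +2, hydrogen cyanide: +2.
Net change = +2 − (0) = +2.

+2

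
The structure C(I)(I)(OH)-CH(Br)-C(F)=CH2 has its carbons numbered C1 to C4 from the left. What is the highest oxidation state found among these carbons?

+3

Assign +1 per bond to O/N/halogen, −1 per bond to H or an electropositive element, and 0 per bond to carbon. Tallying each carbon:
C1: 1C, 1O, 2I → 0 + 1 + 2 = +3
C2: 2C, 1H, 1Br → 0 − 1 + 1 = 0
C3: 3C, 1F → 0 + 1 = +1
C4: 2C, 2H → 0 − 2 = -2
The highest value is +3.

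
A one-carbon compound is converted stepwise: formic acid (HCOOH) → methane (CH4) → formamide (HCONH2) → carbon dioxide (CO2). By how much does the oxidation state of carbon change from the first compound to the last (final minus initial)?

Carbon oxidation states along the series — formic acid: +2, methane: -4, formamide: +2, carbon dioxide: +4.
Net change = +4 − (+2) = +2.

+2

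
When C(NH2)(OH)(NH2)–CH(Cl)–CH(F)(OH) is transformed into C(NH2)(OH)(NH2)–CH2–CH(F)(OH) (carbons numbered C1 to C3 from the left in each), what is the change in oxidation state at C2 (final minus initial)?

Before: C2 has 2 bonds to C, 1 bond to H, 1 bond to Cl → oxidation state 0.
After: C2 has 2 bonds to C, 2 bonds to H → oxidation state -2.
Δ = -2 − (0) = -2, so this is a reduction at C2.

-2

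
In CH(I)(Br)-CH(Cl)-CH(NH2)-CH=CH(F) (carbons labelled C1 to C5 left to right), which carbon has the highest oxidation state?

Bonds to more-electronegative neighbours contribute +1 each, bonds to H or metals contribute −1 each, and C–C bonds contribute 0. Tallying each carbon:
C1: 1C, 1H, 1Br, 1I → 0 − 1 + 1 + 1 = +1
C2: 2C, 1H, 1Cl → 0 − 1 + 1 = 0
C3: 2C, 1H, 1N → 0 − 1 + 1 = 0
C4: 3C, 1H → 0 − 1 = -1
C5: 2C, 1H, 1F → 0 − 1 + 1 = 0
The most oxidised carbon is C1 at +1.

C1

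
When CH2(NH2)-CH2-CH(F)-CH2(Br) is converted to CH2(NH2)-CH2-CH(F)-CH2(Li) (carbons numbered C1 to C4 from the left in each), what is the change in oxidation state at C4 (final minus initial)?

-2

Before: C4 has 1 bond to C, 2 bonds to H, 1 bond to Br → oxidation state -1.
After: C4 has 1 bond to C, 2 bonds to H, 1 bond to Li → oxidation state -3.
Δ = -3 − (-1) = -2, so this is a reduction at C4.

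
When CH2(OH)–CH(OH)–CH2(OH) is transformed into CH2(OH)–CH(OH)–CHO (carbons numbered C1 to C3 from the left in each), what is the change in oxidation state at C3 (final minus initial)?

Before: C3 has 1 bond to C, 2 bonds to H, 1 bond to O → oxidation state -1.
After: C3 has 1 bond to C, 1 bond to H, 2 bonds to O → oxidation state +1.
Δ = +1 − (-1) = +2, so this is an oxidation at C3.

+2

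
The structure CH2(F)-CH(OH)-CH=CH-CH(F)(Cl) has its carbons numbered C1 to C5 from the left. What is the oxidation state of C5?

C5 has one bond to C (0), one bond to F (+1), one bond to Cl (+1), one bond to H (-1).
Oxidation state = 0 + 1 + 1 − 1 = +1.

+1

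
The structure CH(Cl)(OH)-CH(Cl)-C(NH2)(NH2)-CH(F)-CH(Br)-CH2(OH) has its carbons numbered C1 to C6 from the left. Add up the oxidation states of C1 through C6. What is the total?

Count +1 for every bond to an atom more electronegative than carbon and −1 for every bond to one less electronegative; C–C bonds are 0. Tallying each carbon:
C1: 1C, 1H, 1O, 1Cl → 0 − 1 + 1 + 1 = +1
C2: 2C, 1H, 1Cl → 0 − 1 + 1 = 0
C3: 2C, 2N → 0 + 2 = +2
C4: 2C, 1H, 1F → 0 − 1 + 1 = 0
C5: 2C, 1H, 1Br → 0 − 1 + 1 = 0
C6: 1C, 2H, 1O → 0 − 2 + 1 = -1
Sum = +1 + 0 + 2 + 0 + 0 − 1 = +2.

+2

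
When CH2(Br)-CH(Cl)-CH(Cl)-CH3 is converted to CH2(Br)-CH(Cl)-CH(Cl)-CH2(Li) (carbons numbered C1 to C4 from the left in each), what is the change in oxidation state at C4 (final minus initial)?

0

Before: C4 has 1 bond to C, 3 bonds to H → oxidation state -3.
After: C4 has 1 bond to C, 2 bonds to H, 1 bond to Li → oxidation state -3.
Δ = -3 − (-3) = 0, so no net redox change at C4.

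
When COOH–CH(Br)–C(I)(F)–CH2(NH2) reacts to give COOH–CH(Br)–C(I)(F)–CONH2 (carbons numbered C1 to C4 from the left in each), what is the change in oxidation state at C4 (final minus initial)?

+4

Before: C4 has 1 bond to C, 2 bonds to H, 1 bond to N → oxidation state -1.
After: C4 has 1 bond to C, 2 bonds to O, 1 bond to N → oxidation state +3.
Δ = +3 − (-1) = +4, so this is an oxidation at C4.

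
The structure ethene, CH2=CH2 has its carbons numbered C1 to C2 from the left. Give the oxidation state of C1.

-2

Each bond to a more electronegative atom (O, N, halogen) counts +1, each bond to a less electronegative atom (H, metal, B, Si) counts −1, and each C–C bond counts 0.
C1 has one bond to H (-1), one bond to H (-1), a double bond to C (2×0 = 0).
Oxidation state = -1 − 1 + 0 = -2.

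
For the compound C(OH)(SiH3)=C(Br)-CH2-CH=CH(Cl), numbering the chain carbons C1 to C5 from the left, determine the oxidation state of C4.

C4 has one bond to C (0), a double bond to C (2×0 = 0), one bond to H (-1).
Oxidation state = 0 + 0 − 1 = -1.

-1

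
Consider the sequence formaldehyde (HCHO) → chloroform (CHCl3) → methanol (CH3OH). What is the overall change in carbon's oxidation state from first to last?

Carbon oxidation states along the series — formaldehyde: 0, chloroform: +2, methanol: -2.
Net change = -2 − (0) = -2.

-2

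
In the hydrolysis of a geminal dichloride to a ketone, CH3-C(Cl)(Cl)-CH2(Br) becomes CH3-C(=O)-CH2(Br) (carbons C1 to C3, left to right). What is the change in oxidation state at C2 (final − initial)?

0

Before: C2 has 2 bonds to C, 2 bonds to Cl → oxidation state +2.
After: C2 has 2 bonds to C, 2 bonds to O → oxidation state +2.
Δ = +2 − (+2) = 0, so no net redox change at C2.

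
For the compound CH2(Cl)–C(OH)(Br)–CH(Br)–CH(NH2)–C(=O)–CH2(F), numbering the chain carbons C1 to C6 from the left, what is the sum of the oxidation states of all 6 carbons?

+2

Bonds to more-electronegative neighbours contribute +1 each, bonds to H or metals contribute −1 each, and C–C bonds contribute 0. Tallying each carbon:
C1: 1C, 2H, 1Cl → 0 − 2 + 1 = -1
C2: 2C, 1O, 1Br → 0 + 1 + 1 = +2
C3: 2C, 1H, 1Br → 0 − 1 + 1 = 0
C4: 2C, 1H, 1N → 0 − 1 + 1 = 0
C5: 2C, 2O → 0 + 2 = +2
C6: 1C, 2H, 1F → 0 − 2 + 1 = -1
Sum = -1 + 2 + 0 + 0 + 2 − 1 = +2.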